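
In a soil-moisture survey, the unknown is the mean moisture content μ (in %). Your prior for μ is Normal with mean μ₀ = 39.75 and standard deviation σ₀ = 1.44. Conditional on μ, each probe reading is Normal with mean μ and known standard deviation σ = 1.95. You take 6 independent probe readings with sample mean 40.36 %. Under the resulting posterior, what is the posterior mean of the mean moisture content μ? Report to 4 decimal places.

For Normal data with known variance σ², a Normal(μ₀, σ₀²) prior on μ is conjugate. Posterior precision = 1/σ₀² + n/σ²; posterior mean is the precision-weighted average of μ₀ and x̄.
n·x̄ = 6·40.36 = 242.16.
σ₀² = 1.44² = 2.0736, σ² = 1.95² = 3.8025; σ² + n·σ₀² = 3.8025 + 6·2.0736 = 16.2441.
Posterior mean = (μ₀/σ₀² + n·x̄/σ²)/(1/σ₀² + n/σ²) = (σ²·μ₀ + σ₀²·n·x̄)/(σ² + n·σ₀²) = (3.8025·39.75 + 2.0736·242.16)/16.2441 = 653.292351/16.2441 = 40.2172.

40.2172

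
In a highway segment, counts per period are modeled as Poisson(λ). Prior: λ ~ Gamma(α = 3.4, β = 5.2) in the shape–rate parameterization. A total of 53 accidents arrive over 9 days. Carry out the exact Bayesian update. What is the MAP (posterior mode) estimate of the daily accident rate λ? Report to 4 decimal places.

3.9014

With a Gamma(shape α, rate β) prior, the Poisson likelihood is conjugate: the posterior is Gamma(α + ΣXᵢ, β + n).
Posterior: Gamma(α+S, β+n) = Gamma(3.4+53, 5.2+9) = Gamma(56.4, 14.2).
Mode of Gamma(α,β) for α≥1 is (α−1)/β = 55.4/14.2 = 3.9014.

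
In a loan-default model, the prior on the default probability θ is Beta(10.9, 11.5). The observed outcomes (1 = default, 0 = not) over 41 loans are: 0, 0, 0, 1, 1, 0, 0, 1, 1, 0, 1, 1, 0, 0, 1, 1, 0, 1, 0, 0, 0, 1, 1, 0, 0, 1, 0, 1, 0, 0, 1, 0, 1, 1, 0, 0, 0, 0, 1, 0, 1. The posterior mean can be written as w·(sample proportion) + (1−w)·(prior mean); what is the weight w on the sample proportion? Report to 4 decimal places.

The Beta prior is conjugate to a Binomial/Bernoulli likelihood; the update adds successes to α and failures to β.
Posterior mean = (α₀+k)/(α₀+β₀+n) = [n/(α₀+β₀+n)]·(k/n) + [(α₀+β₀)/(α₀+β₀+n)]·α₀/(α₀+β₀), so only n and the prior enter the weight.
The weight on the data is w = n/(α₀+β₀+n) = 41/(10.9+11.5+41) = 41/63.4 = 0.6467.

0.6467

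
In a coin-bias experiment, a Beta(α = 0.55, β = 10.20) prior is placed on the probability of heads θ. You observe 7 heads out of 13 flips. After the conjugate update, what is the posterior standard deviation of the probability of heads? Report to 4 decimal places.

0.0936

The Beta prior is conjugate to a Binomial/Bernoulli likelihood; the update adds successes to α and failures to β.
Posterior: Beta(α+k, β+n−k) = Beta(0.55+7, 10.20+6) = Beta(7.55, 16.20).
Var = αβ/((α+β)²(α+β+1)) = 7.55·16.20/(23.75²·24.75) = 0.00876112; SD = √0.00876112 = 0.0936.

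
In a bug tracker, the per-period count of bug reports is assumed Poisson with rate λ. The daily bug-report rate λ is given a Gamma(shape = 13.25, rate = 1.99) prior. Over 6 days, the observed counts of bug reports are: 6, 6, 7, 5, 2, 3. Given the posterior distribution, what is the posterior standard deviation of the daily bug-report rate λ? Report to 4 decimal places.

0.8135

With a Gamma(shape α, rate β) prior, the Poisson likelihood is conjugate: the posterior is Gamma(α + ΣXᵢ, β + n).
Sum of counts S = 29 over n = 6 days.
Posterior: Gamma(α+S, β+n) = Gamma(13.25+29, 1.99+6) = Gamma(42.25, 7.99).
SD = √α/β = √42.25/7.99 = 0.8135.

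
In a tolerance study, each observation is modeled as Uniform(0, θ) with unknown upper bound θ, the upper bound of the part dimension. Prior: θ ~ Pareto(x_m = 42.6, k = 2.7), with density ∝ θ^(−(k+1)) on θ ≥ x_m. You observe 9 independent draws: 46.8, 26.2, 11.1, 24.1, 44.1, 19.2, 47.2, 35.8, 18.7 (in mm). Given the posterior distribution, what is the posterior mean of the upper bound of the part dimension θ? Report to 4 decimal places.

A Pareto(scale x_m, shape k) prior on the upper bound θ of Uniform(0, θ) is conjugate: posterior is Pareto(max(x_m, max xᵢ), k + n).
Sample maximum = 47.2; prior scale x_m = 42.6 → posterior scale = max = 47.2.
Posterior shape = 2.7 + 9 = 11.7.
E[θ|data] = k·x_m/(k−1) = 11.7·47.2/10.7 = 51.6112.

51.6112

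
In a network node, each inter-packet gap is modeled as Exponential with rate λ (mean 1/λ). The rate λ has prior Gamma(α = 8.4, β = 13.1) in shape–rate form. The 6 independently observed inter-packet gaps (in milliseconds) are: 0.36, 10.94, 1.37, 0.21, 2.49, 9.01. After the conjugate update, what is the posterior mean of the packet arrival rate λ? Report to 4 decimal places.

With a Gamma(shape α, rate β) prior on the exponential rate λ, the posterior after n observations with total T = Σxᵢ is Gamma(α+n, β+T).
Sum of observations T = 24.38 milliseconds; n = 6.
Posterior: Gamma(8.4+6, 13.1+24.38) = Gamma(14.4, 37.48).
Posterior mean of λ = α/β = 14.4/37.48 = 0.3842.

0.3842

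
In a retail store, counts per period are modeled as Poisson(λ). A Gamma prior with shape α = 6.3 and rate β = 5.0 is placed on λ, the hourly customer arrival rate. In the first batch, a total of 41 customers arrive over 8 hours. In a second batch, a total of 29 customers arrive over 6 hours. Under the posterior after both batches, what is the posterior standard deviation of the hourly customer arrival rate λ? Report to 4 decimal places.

0.4597

With a Gamma(shape α, rate β) prior, the Poisson likelihood is conjugate: the posterior is Gamma(α + ΣXᵢ, β + n).
After batch 1: Gamma(α+S, β+n) = Gamma(6.3+41, 5.0+8) = Gamma(47.3, 13.0).
After batch 2: Gamma(α+S, β+n) = Gamma(47.3+29, 13.0+6) = Gamma(76.3, 19.0).
SD = √α/β = √76.3/19.0 = 0.4597.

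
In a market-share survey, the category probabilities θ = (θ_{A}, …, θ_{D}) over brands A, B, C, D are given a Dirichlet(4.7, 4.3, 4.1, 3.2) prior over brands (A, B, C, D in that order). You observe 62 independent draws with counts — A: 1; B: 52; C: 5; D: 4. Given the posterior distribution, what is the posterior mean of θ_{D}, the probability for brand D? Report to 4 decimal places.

0.0920

The Dirichlet prior is conjugate to the Multinomial likelihood: each posterior αⱼ = prior αⱼ + observed count nⱼ.
Posterior concentration: (5.7, 56.3, 9.1, 7.2), total = 78.3.
E[θ_{D}|data] = α_{D}/Σα = 7.2/78.3 = 0.0920.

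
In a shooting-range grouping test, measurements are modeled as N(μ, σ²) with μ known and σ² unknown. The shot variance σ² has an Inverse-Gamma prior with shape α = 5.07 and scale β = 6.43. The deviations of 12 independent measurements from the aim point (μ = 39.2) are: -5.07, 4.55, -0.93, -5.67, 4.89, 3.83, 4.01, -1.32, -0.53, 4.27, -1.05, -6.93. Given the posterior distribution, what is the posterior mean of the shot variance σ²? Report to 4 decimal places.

With known mean μ and an Inverse-Gamma(α, β) prior on σ², the Normal likelihood is conjugate: posterior is Inv-Gamma(α + n/2, β + Σ(xᵢ−μ)²/2).
Σ(xᵢ−μ)² = (-5.07)² + (4.55)² + (-0.93)² + (-5.67)² + (4.89)² + (3.83)² + (4.01)² + (-1.32)² + (-0.53)² + (4.27)² + (-1.05)² + (-6.93)² = 203.4659.
Posterior: Inv-Gamma(5.07 + 12/2, 6.43 + 203.4659/2) = Inv-Gamma(11.07, 108.16295).
E[σ²|data] = β/(α−1) = 108.16295/10.07 = 10.7411.

10.7411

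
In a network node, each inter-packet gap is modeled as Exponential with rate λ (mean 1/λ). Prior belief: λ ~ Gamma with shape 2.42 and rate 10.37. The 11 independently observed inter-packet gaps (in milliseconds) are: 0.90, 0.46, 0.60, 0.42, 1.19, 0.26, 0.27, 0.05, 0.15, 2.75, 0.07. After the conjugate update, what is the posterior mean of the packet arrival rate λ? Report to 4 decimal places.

With a Gamma(shape α, rate β) prior on the exponential rate λ, the posterior after n observations with total T = Σxᵢ is Gamma(α+n, β+T).
Sum of observations T = 7.12 milliseconds; n = 11.
Posterior: Gamma(2.42+11, 10.37+7.12) = Gamma(13.42, 17.49).
Posterior mean of λ = α/β = 13.42/17.49 = 0.7673.

0.7673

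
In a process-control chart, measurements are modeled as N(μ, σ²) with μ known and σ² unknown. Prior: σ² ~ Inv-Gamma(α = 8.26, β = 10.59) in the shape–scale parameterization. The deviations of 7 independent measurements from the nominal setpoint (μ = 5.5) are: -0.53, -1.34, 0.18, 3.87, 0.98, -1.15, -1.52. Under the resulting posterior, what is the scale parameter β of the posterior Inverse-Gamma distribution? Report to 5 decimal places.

With known mean μ and an Inverse-Gamma(α, β) prior on σ², the Normal likelihood is conjugate: posterior is Inv-Gamma(α + n/2, β + Σ(xᵢ−μ)²/2).
Σ(xᵢ−μ)² = (-0.53)² + (-1.34)² + (0.18)² + (3.87)² + (0.98)² + (-1.15)² + (-1.52)² = 21.6791.
Posterior: Inv-Gamma(8.26 + 7/2, 10.59 + 21.6791/2) = Inv-Gamma(11.76, 21.42955).
Posterior β = 21.42955.

21.42955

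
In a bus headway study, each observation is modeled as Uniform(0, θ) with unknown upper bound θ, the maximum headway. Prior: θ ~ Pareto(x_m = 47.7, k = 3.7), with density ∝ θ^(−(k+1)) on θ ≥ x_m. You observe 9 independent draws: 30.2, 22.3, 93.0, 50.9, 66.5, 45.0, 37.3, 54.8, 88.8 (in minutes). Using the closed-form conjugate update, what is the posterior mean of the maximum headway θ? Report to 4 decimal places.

A Pareto(scale x_m, shape k) prior on the upper bound θ of Uniform(0, θ) is conjugate: posterior is Pareto(max(x_m, max xᵢ), k + n).
Sample maximum = 93.0; prior scale x_m = 47.7 → posterior scale = max = 93.0.
Posterior shape = 3.7 + 9 = 12.7.
E[θ|data] = k·x_m/(k−1) = 12.7·93.0/11.7 = 100.9487.

100.9487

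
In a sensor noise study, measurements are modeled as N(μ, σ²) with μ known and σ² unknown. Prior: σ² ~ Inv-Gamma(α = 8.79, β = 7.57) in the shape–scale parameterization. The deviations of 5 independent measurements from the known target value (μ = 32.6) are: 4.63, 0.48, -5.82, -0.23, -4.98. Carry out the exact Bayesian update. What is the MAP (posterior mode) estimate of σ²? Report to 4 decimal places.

3.8866

With known mean μ and an Inverse-Gamma(α, β) prior on σ², the Normal likelihood is conjugate: posterior is Inv-Gamma(α + n/2, β + Σ(xᵢ−μ)²/2).
Σ(xᵢ−μ)² = (4.63)² + (0.48)² + (-5.82)² + (-0.23)² + (-4.98)² = 80.3930.
Posterior: Inv-Gamma(8.79 + 5/2, 7.57 + 80.3930/2) = Inv-Gamma(11.29, 47.76650).
Mode = β/(α+1) = 47.76650/12.29 = 3.8866.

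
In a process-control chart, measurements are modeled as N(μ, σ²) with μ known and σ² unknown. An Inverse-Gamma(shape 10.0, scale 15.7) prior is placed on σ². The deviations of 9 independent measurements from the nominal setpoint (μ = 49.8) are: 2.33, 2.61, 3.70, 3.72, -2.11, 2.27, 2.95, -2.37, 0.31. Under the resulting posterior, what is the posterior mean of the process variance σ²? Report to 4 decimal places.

With known mean μ and an Inverse-Gamma(α, β) prior on σ², the Normal likelihood is conjugate: posterior is Inv-Gamma(α + n/2, β + Σ(xᵢ−μ)²/2).
Σ(xᵢ−μ)² = (2.33)² + (2.61)² + (3.70)² + (3.72)² + (-2.11)² + (2.27)² + (2.95)² + (-2.37)² + (0.31)² = 63.7899.
Posterior: Inv-Gamma(10.0 + 9/2, 15.7 + 63.7899/2) = Inv-Gamma(14.50, 47.59495).
E[σ²|data] = β/(α−1) = 47.59495/13.50 = 3.5256.

3.5256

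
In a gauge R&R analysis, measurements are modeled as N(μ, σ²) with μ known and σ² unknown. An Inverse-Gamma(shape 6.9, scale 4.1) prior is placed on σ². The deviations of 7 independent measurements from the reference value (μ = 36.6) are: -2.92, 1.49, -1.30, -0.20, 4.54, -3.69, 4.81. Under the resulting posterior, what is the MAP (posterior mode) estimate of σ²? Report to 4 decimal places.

3.4228

With known mean μ and an Inverse-Gamma(α, β) prior on σ², the Normal likelihood is conjugate: posterior is Inv-Gamma(α + n/2, β + Σ(xᵢ−μ)²/2).
Σ(xᵢ−μ)² = (-2.92)² + (1.49)² + (-1.30)² + (-0.20)² + (4.54)² + (-3.69)² + (4.81)² = 69.8403.
Posterior: Inv-Gamma(6.9 + 7/2, 4.1 + 69.8403/2) = Inv-Gamma(10.40, 39.02015).
Mode = β/(α+1) = 39.02015/11.40 = 3.4228.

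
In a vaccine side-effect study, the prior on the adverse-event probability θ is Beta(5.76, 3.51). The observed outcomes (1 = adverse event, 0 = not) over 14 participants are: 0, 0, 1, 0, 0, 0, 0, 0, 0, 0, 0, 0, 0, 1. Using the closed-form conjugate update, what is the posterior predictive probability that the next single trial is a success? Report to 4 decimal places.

0.3335

The Beta prior is conjugate to a Binomial/Bernoulli likelihood; the update adds successes to α and failures to β.
Posterior: Beta(α+k, β+n−k) = Beta(5.76+2, 3.51+12) = Beta(7.76, 15.51).
For a single future Bernoulli trial, P(success | data) = α/(α+β) = 0.3335.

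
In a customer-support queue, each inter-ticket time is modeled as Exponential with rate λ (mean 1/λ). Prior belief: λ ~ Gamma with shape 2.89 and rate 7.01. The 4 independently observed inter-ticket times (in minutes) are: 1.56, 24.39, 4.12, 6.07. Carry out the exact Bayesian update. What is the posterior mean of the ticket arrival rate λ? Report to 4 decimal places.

With a Gamma(shape α, rate β) prior on the exponential rate λ, the posterior after n observations with total T = Σxᵢ is Gamma(α+n, β+T).
Sum of observations T = 36.14 minutes; n = 4.
Posterior: Gamma(2.89+4, 7.01+36.14) = Gamma(6.89, 43.15).
Posterior mean of λ = α/β = 6.89/43.15 = 0.1597.

0.1597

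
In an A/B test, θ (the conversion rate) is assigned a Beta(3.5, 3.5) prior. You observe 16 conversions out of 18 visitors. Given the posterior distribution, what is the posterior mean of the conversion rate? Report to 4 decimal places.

The Beta prior is conjugate to a Binomial/Bernoulli likelihood; the update adds successes to α and failures to β.
Posterior: Beta(α+k, β+n−k) = Beta(3.5+16, 3.5+2) = Beta(19.5, 5.5).
Posterior mean = α/(α+β) = 19.5/25.0 = 0.7800.

0.7800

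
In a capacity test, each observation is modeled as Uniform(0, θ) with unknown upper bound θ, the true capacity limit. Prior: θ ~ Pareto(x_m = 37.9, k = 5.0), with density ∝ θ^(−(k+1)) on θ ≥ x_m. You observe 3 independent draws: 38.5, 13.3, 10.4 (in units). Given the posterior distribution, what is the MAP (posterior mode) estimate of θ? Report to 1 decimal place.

38.5

A Pareto(scale x_m, shape k) prior on the upper bound θ of Uniform(0, θ) is conjugate: posterior is Pareto(max(x_m, max xᵢ), k + n).
Sample maximum = 38.5; prior scale x_m = 37.9 → posterior scale = max = 38.5.
Posterior shape = 5.0 + 3 = 8.0.
The Pareto density is decreasing on [x_m, ∞), so the mode is x_m = 38.5.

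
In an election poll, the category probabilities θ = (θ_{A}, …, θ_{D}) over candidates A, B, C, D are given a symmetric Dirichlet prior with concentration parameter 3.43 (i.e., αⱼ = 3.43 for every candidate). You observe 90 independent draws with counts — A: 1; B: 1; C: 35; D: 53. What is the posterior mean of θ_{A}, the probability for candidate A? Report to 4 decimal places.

0.0427

The Dirichlet prior is conjugate to the Multinomial likelihood: each posterior αⱼ = prior αⱼ + observed count nⱼ.
Posterior concentration: (4.43, 4.43, 38.43, 56.43), total = 103.72.
E[θ_{A}|data] = α_{A}/Σα = 4.43/103.72 = 0.0427.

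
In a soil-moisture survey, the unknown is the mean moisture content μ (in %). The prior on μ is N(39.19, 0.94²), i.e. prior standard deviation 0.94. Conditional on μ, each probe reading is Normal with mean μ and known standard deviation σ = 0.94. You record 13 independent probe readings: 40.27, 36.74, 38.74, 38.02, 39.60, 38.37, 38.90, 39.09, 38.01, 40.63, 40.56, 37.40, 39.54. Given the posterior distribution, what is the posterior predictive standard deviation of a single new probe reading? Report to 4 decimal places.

For Normal data with known variance σ², a Normal(μ₀, σ₀²) prior on μ is conjugate. Posterior precision = 1/σ₀² + n/σ²; posterior mean is the precision-weighted average of μ₀ and x̄.
σ₀² = 0.94² = 0.8836, σ² = 0.94² = 0.8836; σ² + n·σ₀² = 0.8836 + 13·0.8836 = 12.3704.
Posterior precision = 1/σ₀² + n/σ² = 1/0.8836 + 13/0.8836 = (σ² + n·σ₀²)/(σ₀²σ²) = 12.3704/(0.8836·0.8836); posterior variance σₙ² = σ₀²σ²/(σ² + n·σ₀²) = 0.8836·0.8836/12.3704 = 0.063114.
Predictive variance for one new observation = σₙ² + σ² = 0.8836·0.8836/12.3704 + 0.8836 = σ²·(σ₀² + 12.3704)/12.3704 = 0.8836·13.254/12.3704 = 0.946714; SD = √(0.8836·13.254/12.3704) = 0.9730.

0.9730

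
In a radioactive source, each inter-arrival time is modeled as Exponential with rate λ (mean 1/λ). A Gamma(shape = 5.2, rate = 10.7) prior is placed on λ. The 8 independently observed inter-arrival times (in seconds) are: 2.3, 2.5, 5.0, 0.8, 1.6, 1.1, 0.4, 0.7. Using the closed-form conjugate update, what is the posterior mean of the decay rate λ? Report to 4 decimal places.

With a Gamma(shape α, rate β) prior on the exponential rate λ, the posterior after n observations with total T = Σxᵢ is Gamma(α+n, β+T).
Sum of observations T = 14.4 seconds; n = 8.
Posterior: Gamma(5.2+8, 10.7+14.4) = Gamma(13.2, 25.1).
Posterior mean of λ = α/β = 13.2/25.1 = 0.5259.

0.5259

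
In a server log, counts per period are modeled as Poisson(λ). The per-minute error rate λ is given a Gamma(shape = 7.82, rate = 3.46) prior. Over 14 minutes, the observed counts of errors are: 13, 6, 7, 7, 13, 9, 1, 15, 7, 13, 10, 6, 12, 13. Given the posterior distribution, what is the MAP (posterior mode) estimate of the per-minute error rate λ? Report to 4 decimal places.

7.9507

With a Gamma(shape α, rate β) prior, the Poisson likelihood is conjugate: the posterior is Gamma(α + ΣXᵢ, β + n).
Sum of counts S = 132 over n = 14 minutes.
Posterior: Gamma(α+S, β+n) = Gamma(7.82+132, 3.46+14) = Gamma(139.82, 17.46).
Mode of Gamma(α,β) for α≥1 is (α−1)/β = 138.82/17.46 = 7.9507.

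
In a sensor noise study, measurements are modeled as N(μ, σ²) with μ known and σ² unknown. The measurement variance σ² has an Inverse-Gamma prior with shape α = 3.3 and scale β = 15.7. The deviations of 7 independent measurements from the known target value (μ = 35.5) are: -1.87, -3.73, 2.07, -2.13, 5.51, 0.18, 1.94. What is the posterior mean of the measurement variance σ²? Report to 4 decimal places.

With known mean μ and an Inverse-Gamma(α, β) prior on σ², the Normal likelihood is conjugate: posterior is Inv-Gamma(α + n/2, β + Σ(xᵢ−μ)²/2).
Σ(xᵢ−μ)² = (-1.87)² + (-3.73)² + (2.07)² + (-2.13)² + (5.51)² + (0.18)² + (1.94)² = 60.3877.
Posterior: Inv-Gamma(3.3 + 7/2, 15.7 + 60.3877/2) = Inv-Gamma(6.80, 45.89385).
E[σ²|data] = β/(α−1) = 45.89385/5.80 = 7.9127.

7.9127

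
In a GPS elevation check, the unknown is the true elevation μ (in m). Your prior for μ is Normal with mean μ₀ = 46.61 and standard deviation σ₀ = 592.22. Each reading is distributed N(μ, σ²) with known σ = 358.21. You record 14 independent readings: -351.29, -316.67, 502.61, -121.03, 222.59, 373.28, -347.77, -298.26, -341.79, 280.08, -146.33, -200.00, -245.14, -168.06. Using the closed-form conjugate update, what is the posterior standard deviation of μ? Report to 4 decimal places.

For Normal data with known variance σ², a Normal(μ₀, σ₀²) prior on μ is conjugate. Posterior precision = 1/σ₀² + n/σ²; posterior mean is the precision-weighted average of μ₀ and x̄.
σ₀² = 592.22² = 350724.5284, σ² = 358.21² = 128314.4041; σ² + n·σ₀² = 128314.4041 + 14·350724.5284 = 5038457.8017.
Posterior precision = 1/σ₀² + n/σ² = 1/350724.5284 + 14/128314.4041 = (σ² + n·σ₀²)/(σ₀²σ²) = 5038457.8017/(350724.5284·128314.4041); posterior variance σₙ² = σ₀²σ²/(σ² + n·σ₀²) = 350724.5284·128314.4041/5038457.8017 = 8931.901514.
Posterior SD = √σₙ² = √(350724.5284·128314.4041/5038457.8017) = 94.5087.

94.5087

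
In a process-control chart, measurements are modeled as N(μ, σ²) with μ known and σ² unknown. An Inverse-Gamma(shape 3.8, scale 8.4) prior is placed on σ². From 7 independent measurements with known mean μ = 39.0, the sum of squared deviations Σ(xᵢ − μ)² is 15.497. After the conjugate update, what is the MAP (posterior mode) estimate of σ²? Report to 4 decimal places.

With known mean μ and an Inverse-Gamma(α, β) prior on σ², the Normal likelihood is conjugate: posterior is Inv-Gamma(α + n/2, β + Σ(xᵢ−μ)²/2).
Posterior: Inv-Gamma(3.8 + 7/2, 8.4 + 15.497/2) = Inv-Gamma(7.30, 16.1485).
Mode = β/(α+1) = 16.1485/8.30 = 1.9456.

1.9456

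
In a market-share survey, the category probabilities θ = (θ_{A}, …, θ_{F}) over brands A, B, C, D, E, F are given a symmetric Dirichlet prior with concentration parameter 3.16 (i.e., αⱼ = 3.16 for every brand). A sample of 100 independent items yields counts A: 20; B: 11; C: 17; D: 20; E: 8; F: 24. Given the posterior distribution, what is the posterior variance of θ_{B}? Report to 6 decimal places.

0.000874

The Dirichlet prior is conjugate to the Multinomial likelihood: each posterior αⱼ = prior αⱼ + observed count nⱼ.
Posterior concentration: (23.16, 14.16, 20.16, 23.16, 11.16, 27.16), total = 118.96.
Var[θ_j] = α_j(Σα−α_j)/((Σα)²(Σα+1)) = 14.16·104.80/(118.96²·119.96) = 0.000874.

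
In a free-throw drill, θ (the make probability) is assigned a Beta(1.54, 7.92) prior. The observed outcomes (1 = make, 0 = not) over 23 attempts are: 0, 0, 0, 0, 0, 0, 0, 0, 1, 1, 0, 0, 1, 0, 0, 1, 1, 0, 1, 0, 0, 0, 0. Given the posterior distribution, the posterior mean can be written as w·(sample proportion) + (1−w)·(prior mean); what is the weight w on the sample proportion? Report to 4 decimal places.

0.7086

The Beta prior is conjugate to a Binomial/Bernoulli likelihood; the update adds successes to α and failures to β.
Posterior mean = (α₀+k)/(α₀+β₀+n) = [n/(α₀+β₀+n)]·(k/n) + [(α₀+β₀)/(α₀+β₀+n)]·α₀/(α₀+β₀), so only n and the prior enter the weight.
The weight on the data is w = n/(α₀+β₀+n) = 23/(1.54+7.92+23) = 23/32.46 = 0.7086.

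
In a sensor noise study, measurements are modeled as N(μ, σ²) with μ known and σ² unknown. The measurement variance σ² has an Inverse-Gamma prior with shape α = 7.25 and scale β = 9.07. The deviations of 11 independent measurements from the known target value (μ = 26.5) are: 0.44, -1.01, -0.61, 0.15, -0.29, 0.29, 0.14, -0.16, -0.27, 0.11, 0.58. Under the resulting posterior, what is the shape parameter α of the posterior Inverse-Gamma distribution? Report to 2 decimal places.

With known mean μ and an Inverse-Gamma(α, β) prior on σ², the Normal likelihood is conjugate: posterior is Inv-Gamma(α + n/2, β + Σ(xᵢ−μ)²/2).
Σ(xᵢ−μ)² = (0.44)² + (-1.01)² + (-0.61)² + (0.15)² + (-0.29)² + (0.29)² + (0.14)² + (-0.16)² + (-0.27)² + (0.11)² + (0.58)² = 2.2431.
Posterior: Inv-Gamma(7.25 + 11/2, 9.07 + 2.2431/2) = Inv-Gamma(12.75, 10.19155).
Posterior α = 12.75.

12.75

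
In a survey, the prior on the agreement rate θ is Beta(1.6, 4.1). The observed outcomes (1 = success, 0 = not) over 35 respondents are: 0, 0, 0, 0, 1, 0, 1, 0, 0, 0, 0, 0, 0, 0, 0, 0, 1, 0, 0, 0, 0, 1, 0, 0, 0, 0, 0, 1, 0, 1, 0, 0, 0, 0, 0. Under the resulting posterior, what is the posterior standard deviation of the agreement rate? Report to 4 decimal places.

0.0603

The Beta prior is conjugate to a Binomial/Bernoulli likelihood; the update adds successes to α and failures to β.
Posterior: Beta(α+k, β+n−k) = Beta(1.6+6, 4.1+29) = Beta(7.6, 33.1).
Var = αβ/((α+β)²(α+β+1)) = 7.6·33.1/(40.7²·41.7) = 0.00364181; SD = √0.00364181 = 0.0603.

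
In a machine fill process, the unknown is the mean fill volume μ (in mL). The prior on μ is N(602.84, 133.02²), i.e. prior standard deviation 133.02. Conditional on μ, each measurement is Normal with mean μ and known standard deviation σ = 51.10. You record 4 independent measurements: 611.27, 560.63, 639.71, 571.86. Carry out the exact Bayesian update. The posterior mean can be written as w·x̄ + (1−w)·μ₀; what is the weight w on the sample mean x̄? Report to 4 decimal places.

0.9644

For Normal data with known variance σ², a Normal(μ₀, σ₀²) prior on μ is conjugate. Posterior precision = 1/σ₀² + n/σ²; posterior mean is the precision-weighted average of μ₀ and x̄.
σ₀² = 133.02² = 17694.3204, σ² = 51.10² = 2611.21. Prior precision 1/σ₀² = 1/17694.3204; data precision n/σ² = 4/2611.21.
w = (n/σ²)/(1/σ₀² + n/σ²) = n·σ₀²/(σ² + n·σ₀²) = 4·17694.3204/(2611.21 + 4·17694.3204) = 70777.2816/73388.4916 = 0.9644.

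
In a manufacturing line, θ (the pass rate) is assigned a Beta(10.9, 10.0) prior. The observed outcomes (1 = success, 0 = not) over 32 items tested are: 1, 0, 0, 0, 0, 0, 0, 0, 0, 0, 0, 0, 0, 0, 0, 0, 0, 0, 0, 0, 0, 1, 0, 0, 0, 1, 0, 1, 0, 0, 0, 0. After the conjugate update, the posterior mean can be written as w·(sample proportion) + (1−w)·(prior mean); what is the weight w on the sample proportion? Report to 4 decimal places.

0.6049

The Beta prior is conjugate to a Binomial/Bernoulli likelihood; the update adds successes to α and failures to β.
Posterior mean = (α₀+k)/(α₀+β₀+n) = [n/(α₀+β₀+n)]·(k/n) + [(α₀+β₀)/(α₀+β₀+n)]·α₀/(α₀+β₀), so only n and the prior enter the weight.
The weight on the data is w = n/(α₀+β₀+n) = 32/(10.9+10.0+32) = 32/52.9 = 0.6049.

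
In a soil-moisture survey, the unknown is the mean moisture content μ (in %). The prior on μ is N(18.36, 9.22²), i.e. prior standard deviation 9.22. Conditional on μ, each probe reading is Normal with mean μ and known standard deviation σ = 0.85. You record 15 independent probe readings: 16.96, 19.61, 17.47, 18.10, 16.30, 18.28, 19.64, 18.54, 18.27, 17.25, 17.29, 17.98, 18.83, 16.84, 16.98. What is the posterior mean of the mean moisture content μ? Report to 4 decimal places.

For Normal data with known variance σ², a Normal(μ₀, σ₀²) prior on μ is conjugate. Posterior precision = 1/σ₀² + n/σ²; posterior mean is the precision-weighted average of μ₀ and x̄.
Σxᵢ = 16.96 + 19.61 + 17.47 + 18.10 + 16.30 + 18.28 + 19.64 + 18.54 + 18.27 + 17.25 + 17.29 + 17.98 + 18.83 + 16.84 + 16.98 = 268.34, so n·x̄ = 268.34.
σ₀² = 9.22² = 85.0084, σ² = 0.85² = 0.7225; σ² + n·σ₀² = 0.7225 + 15·85.0084 = 1275.8485.
Posterior mean = (μ₀/σ₀² + n·x̄/σ²)/(1/σ₀² + n/σ²) = (σ²·μ₀ + σ₀²·n·x̄)/(σ² + n·σ₀²) = (0.7225·18.36 + 85.0084·268.34)/1275.8485 = 22824.419156/1275.8485 = 17.8896.

17.8896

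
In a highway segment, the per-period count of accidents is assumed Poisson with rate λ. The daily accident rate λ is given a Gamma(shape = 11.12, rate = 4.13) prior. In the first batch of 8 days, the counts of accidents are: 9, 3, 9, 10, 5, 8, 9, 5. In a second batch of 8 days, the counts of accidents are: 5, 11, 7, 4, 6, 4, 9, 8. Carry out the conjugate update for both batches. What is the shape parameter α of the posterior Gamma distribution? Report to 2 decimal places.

123.12

With a Gamma(shape α, rate β) prior, the Poisson likelihood is conjugate: the posterior is Gamma(α + ΣXᵢ, β + n).
Batch 1: sum of counts S = 58 over n = 8 days.
After batch 1: Gamma(α+S, β+n) = Gamma(11.12+58, 4.13+8) = Gamma(69.12, 12.13).
Batch 2: sum of counts S = 54 over n = 8 days.
After batch 2: Gamma(α+S, β+n) = Gamma(69.12+54, 12.13+8) = Gamma(123.12, 20.13).
Posterior α = 123.12.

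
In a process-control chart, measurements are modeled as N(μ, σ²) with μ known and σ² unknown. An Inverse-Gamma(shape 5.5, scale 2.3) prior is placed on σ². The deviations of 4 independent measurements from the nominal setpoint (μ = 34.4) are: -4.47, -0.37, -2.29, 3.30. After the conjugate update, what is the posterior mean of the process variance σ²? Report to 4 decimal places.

With known mean μ and an Inverse-Gamma(α, β) prior on σ², the Normal likelihood is conjugate: posterior is Inv-Gamma(α + n/2, β + Σ(xᵢ−μ)²/2).
Σ(xᵢ−μ)² = (-4.47)² + (-0.37)² + (-2.29)² + (3.30)² = 36.2519.
Posterior: Inv-Gamma(5.5 + 4/2, 2.3 + 36.2519/2) = Inv-Gamma(7.50, 20.42595).
E[σ²|data] = β/(α−1) = 20.42595/6.50 = 3.1425.

3.1425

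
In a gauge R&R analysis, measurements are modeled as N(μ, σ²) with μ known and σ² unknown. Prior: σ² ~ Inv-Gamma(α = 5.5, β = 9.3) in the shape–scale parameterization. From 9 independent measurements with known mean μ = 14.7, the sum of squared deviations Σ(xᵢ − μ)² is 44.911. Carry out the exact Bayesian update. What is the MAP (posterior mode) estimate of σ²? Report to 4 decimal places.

2.8869

With known mean μ and an Inverse-Gamma(α, β) prior on σ², the Normal likelihood is conjugate: posterior is Inv-Gamma(α + n/2, β + Σ(xᵢ−μ)²/2).
Posterior: Inv-Gamma(5.5 + 9/2, 9.3 + 44.911/2) = Inv-Gamma(10.00, 31.7555).
Mode = β/(α+1) = 31.7555/11.00 = 2.8869.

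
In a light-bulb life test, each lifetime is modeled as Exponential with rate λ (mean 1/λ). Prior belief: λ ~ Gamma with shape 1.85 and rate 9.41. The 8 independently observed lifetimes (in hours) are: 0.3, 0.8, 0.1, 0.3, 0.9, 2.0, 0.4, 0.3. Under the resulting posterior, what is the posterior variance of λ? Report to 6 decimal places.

With a Gamma(shape α, rate β) prior on the exponential rate λ, the posterior after n observations with total T = Σxᵢ is Gamma(α+n, β+T).
Sum of observations T = 5.1 hours; n = 8.
Posterior: Gamma(1.85+8, 9.41+5.1) = Gamma(9.85, 14.51).
Var = α/β² = 0.046784.

0.046784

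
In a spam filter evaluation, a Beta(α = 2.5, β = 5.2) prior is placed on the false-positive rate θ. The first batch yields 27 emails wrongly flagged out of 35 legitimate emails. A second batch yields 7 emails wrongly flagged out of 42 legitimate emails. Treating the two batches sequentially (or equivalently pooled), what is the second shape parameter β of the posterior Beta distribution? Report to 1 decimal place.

48.2

The Beta prior is conjugate to a Binomial/Bernoulli likelihood; the update adds successes to α and failures to β.
After batch 1: Beta(2.5+27, 5.2+8) = Beta(29.5, 13.2).
After batch 2: Beta(29.5+7, 13.2+35) = Beta(36.5, 48.2).
Posterior β = 48.2.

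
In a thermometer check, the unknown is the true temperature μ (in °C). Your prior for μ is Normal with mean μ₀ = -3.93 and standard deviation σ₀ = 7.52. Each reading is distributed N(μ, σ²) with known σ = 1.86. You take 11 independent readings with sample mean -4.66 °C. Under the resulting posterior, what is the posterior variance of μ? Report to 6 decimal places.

0.312770

For Normal data with known variance σ², a Normal(μ₀, σ₀²) prior on μ is conjugate. Posterior precision = 1/σ₀² + n/σ²; posterior mean is the precision-weighted average of μ₀ and x̄.
σ₀² = 7.52² = 56.5504, σ² = 1.86² = 3.4596; σ² + n·σ₀² = 3.4596 + 11·56.5504 = 625.514.
Posterior precision = 1/σ₀² + n/σ² = 1/56.5504 + 11/3.4596 = (σ² + n·σ₀²)/(σ₀²σ²) = 625.514/(56.5504·3.4596); posterior variance σₙ² = σ₀²σ²/(σ² + n·σ₀²) = 56.5504·3.4596/625.514 = 0.312770.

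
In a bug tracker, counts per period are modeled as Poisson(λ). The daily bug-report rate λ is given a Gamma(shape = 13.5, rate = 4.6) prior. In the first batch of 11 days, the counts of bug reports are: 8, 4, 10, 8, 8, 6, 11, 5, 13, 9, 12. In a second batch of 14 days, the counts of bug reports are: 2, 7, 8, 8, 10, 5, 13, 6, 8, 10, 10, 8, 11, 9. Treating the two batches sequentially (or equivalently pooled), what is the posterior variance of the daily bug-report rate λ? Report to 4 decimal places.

0.2539

With a Gamma(shape α, rate β) prior, the Poisson likelihood is conjugate: the posterior is Gamma(α + ΣXᵢ, β + n).
Batch 1: sum of counts S = 94 over n = 11 days.
After batch 1: Gamma(α+S, β+n) = Gamma(13.5+94, 4.6+11) = Gamma(107.5, 15.6).
Batch 2: sum of counts S = 115 over n = 14 days.
After batch 2: Gamma(α+S, β+n) = Gamma(107.5+115, 15.6+14) = Gamma(222.5, 29.6).
Var = α/β² = 222.5/29.6² = 0.2539.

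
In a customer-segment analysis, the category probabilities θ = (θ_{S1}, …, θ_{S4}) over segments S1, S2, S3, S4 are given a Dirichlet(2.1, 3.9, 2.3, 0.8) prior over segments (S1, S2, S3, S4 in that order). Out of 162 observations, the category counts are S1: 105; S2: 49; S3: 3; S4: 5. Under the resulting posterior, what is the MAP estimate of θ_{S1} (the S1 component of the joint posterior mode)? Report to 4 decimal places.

The Dirichlet prior is conjugate to the Multinomial likelihood: each posterior αⱼ = prior αⱼ + observed count nⱼ.
Posterior concentration: (107.1, 52.9, 5.3, 5.8), total = 171.1.
Joint mode component: (α_{S1}−1)/(Σα−K) = 106.1/167.1 = 0.6349.

0.6349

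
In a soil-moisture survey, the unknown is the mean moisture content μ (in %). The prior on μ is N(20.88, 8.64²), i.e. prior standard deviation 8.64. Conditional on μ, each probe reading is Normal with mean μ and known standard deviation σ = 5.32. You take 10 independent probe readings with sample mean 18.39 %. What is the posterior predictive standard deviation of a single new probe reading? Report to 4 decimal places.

5.5704

For Normal data with known variance σ², a Normal(μ₀, σ₀²) prior on μ is conjugate. Posterior precision = 1/σ₀² + n/σ²; posterior mean is the precision-weighted average of μ₀ and x̄.
σ₀² = 8.64² = 74.6496, σ² = 5.32² = 28.3024; σ² + n·σ₀² = 28.3024 + 10·74.6496 = 774.7984.
Posterior precision = 1/σ₀² + n/σ² = 1/74.6496 + 10/28.3024 = (σ² + n·σ₀²)/(σ₀²σ²) = 774.7984/(74.6496·28.3024); posterior variance σₙ² = σ₀²σ²/(σ² + n·σ₀²) = 74.6496·28.3024/774.7984 = 2.726855.
Predictive variance for one new observation = σₙ² + σ² = 74.6496·28.3024/774.7984 + 28.3024 = σ²·(σ₀² + 774.7984)/774.7984 = 28.3024·849.448/774.7984 = 31.029255; SD = √(28.3024·849.448/774.7984) = 5.5704.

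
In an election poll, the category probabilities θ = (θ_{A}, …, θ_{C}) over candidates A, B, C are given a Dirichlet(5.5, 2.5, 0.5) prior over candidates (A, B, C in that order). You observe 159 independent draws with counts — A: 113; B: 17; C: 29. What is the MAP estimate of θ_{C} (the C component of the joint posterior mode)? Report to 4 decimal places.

The Dirichlet prior is conjugate to the Multinomial likelihood: each posterior αⱼ = prior αⱼ + observed count nⱼ.
Posterior concentration: (118.5, 19.5, 29.5), total = 167.5.
Joint mode component: (α_{C}−1)/(Σα−K) = 28.5/164.5 = 0.1733.

0.1733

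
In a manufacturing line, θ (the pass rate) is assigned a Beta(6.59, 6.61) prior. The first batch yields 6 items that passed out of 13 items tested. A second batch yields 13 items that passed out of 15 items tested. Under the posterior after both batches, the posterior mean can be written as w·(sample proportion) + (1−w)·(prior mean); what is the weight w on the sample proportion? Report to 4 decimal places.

The Beta prior is conjugate to a Binomial/Bernoulli likelihood; the update adds successes to α and failures to β.
Total number of items tested: n = 13 + 15 = 28.
Posterior mean = (α₀+k)/(α₀+β₀+n) = [n/(α₀+β₀+n)]·(k/n) + [(α₀+β₀)/(α₀+β₀+n)]·α₀/(α₀+β₀), so only n and the prior enter the weight.
The weight on the data is w = n/(α₀+β₀+n) = 28/(6.59+6.61+28) = 28/41.20 = 0.6796.

0.6796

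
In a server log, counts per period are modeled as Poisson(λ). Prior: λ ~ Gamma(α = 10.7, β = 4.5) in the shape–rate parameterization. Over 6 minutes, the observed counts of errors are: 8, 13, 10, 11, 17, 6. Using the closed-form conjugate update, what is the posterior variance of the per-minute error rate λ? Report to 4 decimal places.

0.6866

With a Gamma(shape α, rate β) prior, the Poisson likelihood is conjugate: the posterior is Gamma(α + ΣXᵢ, β + n).
Sum of counts S = 65 over n = 6 minutes.
Posterior: Gamma(α+S, β+n) = Gamma(10.7+65, 4.5+6) = Gamma(75.7, 10.5).
Var = α/β² = 75.7/10.5² = 0.6866.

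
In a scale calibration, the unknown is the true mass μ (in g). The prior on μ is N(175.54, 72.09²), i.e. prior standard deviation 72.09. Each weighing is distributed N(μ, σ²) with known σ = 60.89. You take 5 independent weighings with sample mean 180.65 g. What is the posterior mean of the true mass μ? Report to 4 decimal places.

180.0119

For Normal data with known variance σ², a Normal(μ₀, σ₀²) prior on μ is conjugate. Posterior precision = 1/σ₀² + n/σ²; posterior mean is the precision-weighted average of μ₀ and x̄.
n·x̄ = 5·180.65 = 903.25.
σ₀² = 72.09² = 5196.9681, σ² = 60.89² = 3707.5921; σ² + n·σ₀² = 3707.5921 + 5·5196.9681 = 29692.4326.
Posterior mean = (μ₀/σ₀² + n·x̄/σ²)/(1/σ₀² + n/σ²) = (σ²·μ₀ + σ₀²·n·x̄)/(σ² + n·σ₀²) = (3707.5921·175.54 + 5196.9681·903.25)/29692.4326 = 5344992.153559/29692.4326 = 180.0119.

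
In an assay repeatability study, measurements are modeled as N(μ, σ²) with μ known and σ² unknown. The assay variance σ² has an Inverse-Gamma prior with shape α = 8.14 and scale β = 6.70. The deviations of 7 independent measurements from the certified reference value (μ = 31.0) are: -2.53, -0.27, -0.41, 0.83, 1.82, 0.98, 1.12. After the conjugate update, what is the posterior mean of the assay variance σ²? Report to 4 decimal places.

With known mean μ and an Inverse-Gamma(α, β) prior on σ², the Normal likelihood is conjugate: posterior is Inv-Gamma(α + n/2, β + Σ(xᵢ−μ)²/2).
Σ(xᵢ−μ)² = (-2.53)² + (-0.27)² + (-0.41)² + (0.83)² + (1.82)² + (0.98)² + (1.12)² = 12.8580.
Posterior: Inv-Gamma(8.14 + 7/2, 6.70 + 12.8580/2) = Inv-Gamma(11.64, 13.12900).
E[σ²|data] = β/(α−1) = 13.12900/10.64 = 1.2339.

1.2339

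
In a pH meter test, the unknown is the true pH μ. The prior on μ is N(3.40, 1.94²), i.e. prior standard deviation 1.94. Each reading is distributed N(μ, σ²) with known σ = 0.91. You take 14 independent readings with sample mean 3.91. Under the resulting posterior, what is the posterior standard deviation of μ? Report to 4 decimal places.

0.2413

For Normal data with known variance σ², a Normal(μ₀, σ₀²) prior on μ is conjugate. Posterior precision = 1/σ₀² + n/σ²; posterior mean is the precision-weighted average of μ₀ and x̄.
σ₀² = 1.94² = 3.7636, σ² = 0.91² = 0.8281; σ² + n·σ₀² = 0.8281 + 14·3.7636 = 53.5185.
Posterior precision = 1/σ₀² + n/σ² = 1/3.7636 + 14/0.8281 = (σ² + n·σ₀²)/(σ₀²σ²) = 53.5185/(3.7636·0.8281); posterior variance σₙ² = σ₀²σ²/(σ² + n·σ₀²) = 3.7636·0.8281/53.5185 = 0.058235.
Posterior SD = √σₙ² = √(3.7636·0.8281/53.5185) = 0.2413.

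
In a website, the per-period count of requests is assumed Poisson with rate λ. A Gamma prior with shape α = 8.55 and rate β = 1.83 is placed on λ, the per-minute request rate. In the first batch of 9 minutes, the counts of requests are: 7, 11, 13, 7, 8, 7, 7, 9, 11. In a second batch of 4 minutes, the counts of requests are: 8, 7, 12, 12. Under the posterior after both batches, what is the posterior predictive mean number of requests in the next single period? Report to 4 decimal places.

With a Gamma(shape α, rate β) prior, the Poisson likelihood is conjugate: the posterior is Gamma(α + ΣXᵢ, β + n).
Batch 1: sum of counts S = 80 over n = 9 minutes.
After batch 1: Gamma(α+S, β+n) = Gamma(8.55+80, 1.83+9) = Gamma(88.55, 10.83).
Batch 2: sum of counts S = 39 over n = 4 minutes.
After batch 2: Gamma(α+S, β+n) = Gamma(88.55+39, 10.83+4) = Gamma(127.55, 14.83).
The predictive distribution for one future period is NegBinom with mean α/β = 8.6008.

8.6008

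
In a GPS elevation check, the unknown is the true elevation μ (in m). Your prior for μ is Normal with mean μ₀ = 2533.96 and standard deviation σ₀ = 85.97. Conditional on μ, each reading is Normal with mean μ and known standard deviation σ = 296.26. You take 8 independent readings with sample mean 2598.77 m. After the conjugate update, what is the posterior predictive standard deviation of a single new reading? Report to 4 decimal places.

For Normal data with known variance σ², a Normal(μ₀, σ₀²) prior on μ is conjugate. Posterior precision = 1/σ₀² + n/σ²; posterior mean is the precision-weighted average of μ₀ and x̄.
σ₀² = 85.97² = 7390.8409, σ² = 296.26² = 87769.9876; σ² + n·σ₀² = 87769.9876 + 8·7390.8409 = 146896.7148.
Posterior precision = 1/σ₀² + n/σ² = 1/7390.8409 + 8/87769.9876 = (σ² + n·σ₀²)/(σ₀²σ²) = 146896.7148/(7390.8409·87769.9876); posterior variance σₙ² = σ₀²σ²/(σ² + n·σ₀²) = 7390.8409·87769.9876/146896.7148 = 4415.987213.
Predictive variance for one new observation = σₙ² + σ² = 7390.8409·87769.9876/146896.7148 + 87769.9876 = σ²·(σ₀² + 146896.7148)/146896.7148 = 87769.9876·154287.5557/146896.7148 = 92185.974813; SD = √(87769.9876·154287.5557/146896.7148) = 303.6214.

303.6214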